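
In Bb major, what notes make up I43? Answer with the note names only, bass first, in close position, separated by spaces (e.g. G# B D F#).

F A Bb D

The numeral's case and figure indicate a major seventh chord. In Bb major its root, the first degree, is Bb.
That chord is spelled Bb-D-F-A.
The figured bass 43 indicates second inversion, placing the fifth (F) in the bass: F-A-Bb-D.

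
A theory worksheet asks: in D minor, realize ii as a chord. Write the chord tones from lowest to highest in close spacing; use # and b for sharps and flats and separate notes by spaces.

E G B

ii is the minor supertonic, borrowed from the parallel major (the Dorian ii). In D minor that root is E.
So the chord is E-G-B, a minor triad.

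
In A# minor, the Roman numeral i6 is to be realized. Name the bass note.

C#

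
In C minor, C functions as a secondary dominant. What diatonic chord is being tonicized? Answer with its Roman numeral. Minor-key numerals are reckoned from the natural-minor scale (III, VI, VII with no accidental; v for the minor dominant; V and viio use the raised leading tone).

iv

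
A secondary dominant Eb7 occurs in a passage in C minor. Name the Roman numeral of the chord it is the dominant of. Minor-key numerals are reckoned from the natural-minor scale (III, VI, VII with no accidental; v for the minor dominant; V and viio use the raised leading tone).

VI

The chord is a dominant seventh chord on Eb.
A dominant resolves down a perfect fifth: Eb → Ab. In C minor, Ab is scale degree 6, i.e. VI.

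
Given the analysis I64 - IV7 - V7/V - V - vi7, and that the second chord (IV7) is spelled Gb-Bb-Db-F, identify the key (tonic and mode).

The chord Gbmaj7 is a major seventh chord rooted on Gb; its label is IV7.
IV7 on Gb implies Gb is the subdominant; that puts the tonic at Db, and the uppercase numeral fits major mode.

Db major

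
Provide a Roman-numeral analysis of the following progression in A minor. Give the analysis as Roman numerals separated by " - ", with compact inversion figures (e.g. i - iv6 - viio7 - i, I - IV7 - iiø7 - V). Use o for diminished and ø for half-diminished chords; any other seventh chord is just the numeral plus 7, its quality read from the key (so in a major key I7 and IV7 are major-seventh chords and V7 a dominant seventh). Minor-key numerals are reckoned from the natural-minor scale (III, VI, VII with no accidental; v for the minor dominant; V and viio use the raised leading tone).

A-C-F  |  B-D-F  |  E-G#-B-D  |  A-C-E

VI6 - iio - V7 - i

A-C-F: major triad on F = scale degree 6 → VI6.
B-D-F has root B, degree 2 in A minor, so iio.
E-G#-B-D: dominant seventh chord on E = scale degree 5 → V7.
A-C-E: root A is the tonic; minor triad there is i.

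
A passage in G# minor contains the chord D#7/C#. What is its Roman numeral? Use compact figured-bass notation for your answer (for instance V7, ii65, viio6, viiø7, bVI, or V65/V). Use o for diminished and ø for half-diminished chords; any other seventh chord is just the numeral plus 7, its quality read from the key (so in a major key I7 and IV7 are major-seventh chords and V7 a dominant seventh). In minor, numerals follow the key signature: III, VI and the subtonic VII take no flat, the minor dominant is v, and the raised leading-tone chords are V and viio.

V42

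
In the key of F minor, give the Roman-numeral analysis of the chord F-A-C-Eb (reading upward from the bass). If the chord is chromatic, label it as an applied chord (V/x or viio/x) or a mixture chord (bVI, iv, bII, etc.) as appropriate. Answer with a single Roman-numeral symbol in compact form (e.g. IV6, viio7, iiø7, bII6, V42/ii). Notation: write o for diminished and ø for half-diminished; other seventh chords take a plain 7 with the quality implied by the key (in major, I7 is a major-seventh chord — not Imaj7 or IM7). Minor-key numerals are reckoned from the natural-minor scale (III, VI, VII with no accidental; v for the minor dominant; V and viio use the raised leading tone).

The pitches F-A-C-Eb form a dominant seventh chord rooted on F.
F is not a diatonic chord root with this quality in F minor, but it lies a perfect fifth above Bb (iv), so the chord functions as an applied dominant of iv.

V7/iv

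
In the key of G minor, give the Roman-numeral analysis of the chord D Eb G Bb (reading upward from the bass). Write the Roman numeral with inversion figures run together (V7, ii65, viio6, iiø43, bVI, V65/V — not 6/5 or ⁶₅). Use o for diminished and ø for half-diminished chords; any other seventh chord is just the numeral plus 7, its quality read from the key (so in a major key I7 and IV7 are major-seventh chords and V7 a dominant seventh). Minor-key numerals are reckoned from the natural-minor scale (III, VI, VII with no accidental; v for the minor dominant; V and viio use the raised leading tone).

The pitches Eb-G-Bb-D form a major seventh chord rooted on Eb.
Eb is scale degree 6 in G minor, and a major seventh chord on that degree is written VI7.
With D in the bass the chord is in third inversion, so the figured bass is 42.

VI42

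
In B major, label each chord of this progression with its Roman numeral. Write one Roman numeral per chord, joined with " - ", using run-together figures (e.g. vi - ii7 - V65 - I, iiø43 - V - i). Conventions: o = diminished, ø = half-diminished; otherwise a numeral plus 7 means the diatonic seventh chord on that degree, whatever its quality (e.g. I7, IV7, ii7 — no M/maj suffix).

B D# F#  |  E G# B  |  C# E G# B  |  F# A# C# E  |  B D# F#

I - IV - ii7 - V7 - I

B-D#-F# has root B, degree 1 in B major, so I.
E-G#-B has root E, degree 4 in B major, so IV.
C#-E-G#-B: minor seventh chord on C# = scale degree 2 → ii7.
F#-A#-C#-E has root F#, degree 5 in B major, so V7.
B-D#-F#: root B is the tonic; major triad there is I.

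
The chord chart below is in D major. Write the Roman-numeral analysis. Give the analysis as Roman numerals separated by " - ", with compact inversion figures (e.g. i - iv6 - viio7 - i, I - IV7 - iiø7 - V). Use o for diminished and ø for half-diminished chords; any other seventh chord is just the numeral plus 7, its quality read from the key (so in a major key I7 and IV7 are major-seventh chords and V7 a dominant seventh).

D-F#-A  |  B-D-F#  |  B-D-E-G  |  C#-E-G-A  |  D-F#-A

I - vi - ii43 - V65 - I

D-F#-A has root D, degree 1 in D major, so I.
B-D-F# has root B, degree 6 in D major, so vi.
B-D-E-G: root E is the supertonic; minor seventh chord there is ii43.
C#-E-G-A has root A, degree 5 in D major, so V65.
D-F#-A: root D is the tonic; major triad there is I.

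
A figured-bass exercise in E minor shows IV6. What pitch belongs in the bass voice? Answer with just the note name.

C#

IV in E minor has root A; the chord is A-C#-E.
The figure 6 means first inversion — the third is in the bass.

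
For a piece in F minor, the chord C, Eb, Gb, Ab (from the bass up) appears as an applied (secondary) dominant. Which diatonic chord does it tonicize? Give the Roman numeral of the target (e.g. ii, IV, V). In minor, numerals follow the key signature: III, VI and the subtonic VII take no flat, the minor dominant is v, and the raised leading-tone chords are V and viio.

VI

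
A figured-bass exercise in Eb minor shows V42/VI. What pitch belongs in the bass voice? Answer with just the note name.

The applied chord V42/VI is rooted on Gb: Gb-Bb-Db-Fb.
The figure 42 means third inversion — the seventh is in the bass.

Fb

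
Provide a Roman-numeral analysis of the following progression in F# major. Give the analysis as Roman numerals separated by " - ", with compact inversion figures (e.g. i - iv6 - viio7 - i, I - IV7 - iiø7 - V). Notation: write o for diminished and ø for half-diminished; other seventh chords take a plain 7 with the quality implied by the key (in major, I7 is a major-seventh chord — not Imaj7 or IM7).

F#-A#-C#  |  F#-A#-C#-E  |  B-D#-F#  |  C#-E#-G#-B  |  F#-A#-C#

I - V7/IV - IV - V7 - I

F#-A#-C# has root F#, degree 1 in F# major, so I.
F#-A#-C#-E: chromatic; F# is V of IV, so V7/IV.
B-D#-F# has root B, degree 4 in F# major, so IV.
C#-E#-G#-B: root C# is the dominant; dominant seventh chord there is V7.
F#-A#-C#: major triad on F# = scale degree 1 → I.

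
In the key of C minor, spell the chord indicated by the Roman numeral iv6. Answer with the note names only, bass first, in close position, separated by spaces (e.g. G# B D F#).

Ab C F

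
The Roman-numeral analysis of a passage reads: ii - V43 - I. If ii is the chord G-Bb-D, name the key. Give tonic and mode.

The chord Gm is a minor triad rooted on G; its label is ii.
Counting down one scale step from G places the tonic on F; a minor triad on degree 2 is diatonic only in major.

F major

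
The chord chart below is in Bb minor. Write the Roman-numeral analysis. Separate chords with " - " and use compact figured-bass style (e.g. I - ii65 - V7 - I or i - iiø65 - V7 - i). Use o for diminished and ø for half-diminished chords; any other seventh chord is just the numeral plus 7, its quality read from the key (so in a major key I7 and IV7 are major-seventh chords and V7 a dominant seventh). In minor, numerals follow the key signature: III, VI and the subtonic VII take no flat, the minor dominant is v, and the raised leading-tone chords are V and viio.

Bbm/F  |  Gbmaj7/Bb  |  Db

Bbm/F: minor triad on Bb = scale degree 1 → i64.
Gbmaj7/Bb: root Gb is the submediant; major seventh chord there is VI65.
Db: major triad on Db = scale degree 3 → III.

i64 - VI65 - III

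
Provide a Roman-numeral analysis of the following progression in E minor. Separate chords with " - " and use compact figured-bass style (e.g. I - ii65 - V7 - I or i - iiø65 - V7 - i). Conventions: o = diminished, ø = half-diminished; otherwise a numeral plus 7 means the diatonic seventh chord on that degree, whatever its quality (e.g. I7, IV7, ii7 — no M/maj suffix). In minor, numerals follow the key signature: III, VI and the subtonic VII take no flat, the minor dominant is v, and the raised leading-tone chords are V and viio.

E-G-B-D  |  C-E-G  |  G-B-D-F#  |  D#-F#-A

E-G-B-D has root E, degree 1 in E minor, so i7.
C-E-G: root C is the submediant; major triad there is VI.
G-B-D-F# has root G, degree 3 in E minor, so III7.
D#-F#-A: diminished triad on D# = scale degree 7 → viio.

i7 - VI - III7 - viio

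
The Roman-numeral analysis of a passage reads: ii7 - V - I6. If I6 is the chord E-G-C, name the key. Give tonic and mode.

C major

The anchor chord is a major triad on C, labeled I6.
If C is scale degree 1 and the mode makes that degree carry a major triad, the tonic is C and the mode is major.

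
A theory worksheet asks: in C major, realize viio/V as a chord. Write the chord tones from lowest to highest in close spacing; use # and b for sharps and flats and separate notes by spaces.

F# A C

The slash marks an applied leading-tone chord: viio of V. In C major, V is G, so the leading tone to it is F#, a half step below.
Building a diminished triad on F# gives F#-A-C.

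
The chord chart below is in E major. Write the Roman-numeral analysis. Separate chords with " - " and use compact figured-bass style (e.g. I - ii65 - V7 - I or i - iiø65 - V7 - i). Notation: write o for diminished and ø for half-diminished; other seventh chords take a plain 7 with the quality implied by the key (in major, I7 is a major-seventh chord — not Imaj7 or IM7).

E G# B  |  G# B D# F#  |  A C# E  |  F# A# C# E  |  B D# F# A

E-G#-B has root E, degree 1 in E major, so I.
G#-B-D#-F#: root G# is the mediant; minor seventh chord there is iii7.
A-C#-E: major triad on A = scale degree 4 → IV.
F#-A#-C#-E: a dominant seventh chord on F#, the applied dominant of V → V7/V.
B-D#-F#-A: dominant seventh chord on B = scale degree 5 → V7.

I - iii7 - IV - V7/V - V7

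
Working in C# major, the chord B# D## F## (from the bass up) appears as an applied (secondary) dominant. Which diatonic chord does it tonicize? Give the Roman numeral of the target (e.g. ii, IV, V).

iii

The chord is a major triad on B#.
A dominant resolves down a perfect fifth: B# → E#. In C# major, E# is scale degree 3, i.e. iii.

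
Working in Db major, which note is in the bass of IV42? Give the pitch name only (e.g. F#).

IV in Db major has root Gb; the chord is Gb-Bb-Db-F.
The figure 42 means third inversion — the seventh is in the bass.

F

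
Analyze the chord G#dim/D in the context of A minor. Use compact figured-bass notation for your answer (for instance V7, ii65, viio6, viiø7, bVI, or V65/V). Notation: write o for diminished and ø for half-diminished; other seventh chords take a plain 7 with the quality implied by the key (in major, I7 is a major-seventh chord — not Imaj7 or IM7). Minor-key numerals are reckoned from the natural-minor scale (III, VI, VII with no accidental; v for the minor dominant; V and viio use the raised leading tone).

viio64

Stacked in thirds the chord is G#-B-D: a diminished triad on G#.
In A minor, G# is the leading tone; the diatonic diminished triad there is viio.
With D in the bass the chord is in second inversion, so the figured bass is 64.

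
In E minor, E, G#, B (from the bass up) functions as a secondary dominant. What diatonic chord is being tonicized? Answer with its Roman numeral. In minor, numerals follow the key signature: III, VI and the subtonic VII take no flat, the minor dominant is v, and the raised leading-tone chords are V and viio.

iv

The chord is a major triad on E.
A dominant resolves down a perfect fifth: E → A. In E minor, A is scale degree 4, i.e. iv.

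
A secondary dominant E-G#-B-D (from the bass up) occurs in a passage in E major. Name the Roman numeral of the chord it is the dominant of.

IV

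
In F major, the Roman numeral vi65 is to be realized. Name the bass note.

F

vi in F major has root D; the chord is D-F-A-C.
The figure 65 means first inversion — the third is in the bass.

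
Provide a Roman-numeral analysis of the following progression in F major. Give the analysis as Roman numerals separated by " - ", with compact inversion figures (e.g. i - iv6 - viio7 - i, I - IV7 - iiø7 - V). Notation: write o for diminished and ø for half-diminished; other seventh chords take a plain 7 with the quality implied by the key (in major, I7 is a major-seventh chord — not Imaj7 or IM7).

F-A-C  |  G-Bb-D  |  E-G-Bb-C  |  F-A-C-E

I - ii - V65 - I7

F-A-C: root F is the tonic; major triad there is I.
G-Bb-D has root G, degree 2 in F major, so ii.
E-G-Bb-C: dominant seventh chord on C = scale degree 5 → V65.
F-A-C-E has root F, degree 1 in F major, so I7.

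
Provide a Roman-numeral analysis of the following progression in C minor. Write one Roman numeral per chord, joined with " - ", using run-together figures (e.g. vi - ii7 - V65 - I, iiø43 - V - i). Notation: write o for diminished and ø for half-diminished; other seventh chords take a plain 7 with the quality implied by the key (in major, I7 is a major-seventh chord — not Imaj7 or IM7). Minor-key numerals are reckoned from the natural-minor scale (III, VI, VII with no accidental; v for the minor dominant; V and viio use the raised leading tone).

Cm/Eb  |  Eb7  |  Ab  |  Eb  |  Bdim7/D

Cm/Eb: root C is the tonic; minor triad there is i6.
Eb7: a dominant seventh chord on Eb, the applied dominant of VI → V7/VI.
Ab has root Ab, degree 6 in C minor, so VI.
Eb: major triad on Eb = scale degree 3 → III.
Bdim7/D: root B is the leading tone; fully diminished seventh chord there is viio65.

i6 - V7/VI - VI - III - viio65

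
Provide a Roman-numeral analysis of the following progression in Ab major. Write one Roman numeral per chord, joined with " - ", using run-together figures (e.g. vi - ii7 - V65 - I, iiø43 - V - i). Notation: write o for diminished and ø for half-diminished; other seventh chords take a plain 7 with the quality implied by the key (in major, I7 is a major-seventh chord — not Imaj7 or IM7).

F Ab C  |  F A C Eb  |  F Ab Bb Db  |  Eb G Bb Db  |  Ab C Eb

vi - V7/ii - ii43 - V7 - I

F-Ab-C has root F, degree 6 in Ab major, so vi.
F-A-C-Eb is the secondary dominant of ii (dominant seventh chord on F): V7/ii.
F-Ab-Bb-Db: root Bb is the supertonic; minor seventh chord there is ii43.
Eb-G-Bb-Db: root Eb is the dominant; dominant seventh chord there is V7.
Ab-C-Eb: major triad on Ab = scale degree 1 → I.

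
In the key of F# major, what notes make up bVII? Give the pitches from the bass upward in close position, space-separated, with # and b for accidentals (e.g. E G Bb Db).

E G# B

Scale degree 7 in F# major is E#; lowering it a half step gives E. bVII is a major triad on the lowered seventh degree (the subtonic), borrowed from the parallel minor.
So the chord is E-G#-B, a major triad.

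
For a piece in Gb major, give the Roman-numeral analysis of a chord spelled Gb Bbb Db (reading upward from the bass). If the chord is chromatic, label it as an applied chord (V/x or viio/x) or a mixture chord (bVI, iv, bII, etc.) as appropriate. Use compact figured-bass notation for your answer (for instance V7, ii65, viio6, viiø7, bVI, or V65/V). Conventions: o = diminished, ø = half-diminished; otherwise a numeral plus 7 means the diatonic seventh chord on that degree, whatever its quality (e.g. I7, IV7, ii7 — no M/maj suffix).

Stacked in thirds the chord is Gb-Bbb-Db: a minor triad on Gb.
Gb is the first degree of Gb major. This is the minor tonic, borrowed from the parallel minor.

i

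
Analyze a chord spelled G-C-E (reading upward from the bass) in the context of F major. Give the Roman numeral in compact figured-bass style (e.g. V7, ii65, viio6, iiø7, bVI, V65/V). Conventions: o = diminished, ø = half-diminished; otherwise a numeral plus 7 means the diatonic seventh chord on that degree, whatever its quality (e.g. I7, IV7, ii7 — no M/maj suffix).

V64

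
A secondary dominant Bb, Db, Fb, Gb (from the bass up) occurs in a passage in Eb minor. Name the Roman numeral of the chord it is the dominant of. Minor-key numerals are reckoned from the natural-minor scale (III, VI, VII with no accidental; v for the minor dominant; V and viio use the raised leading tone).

VI

The chord is a dominant seventh chord on Gb.
A dominant resolves down a perfect fifth: Gb → Cb. In Eb minor, Cb is scale degree 6, i.e. VI.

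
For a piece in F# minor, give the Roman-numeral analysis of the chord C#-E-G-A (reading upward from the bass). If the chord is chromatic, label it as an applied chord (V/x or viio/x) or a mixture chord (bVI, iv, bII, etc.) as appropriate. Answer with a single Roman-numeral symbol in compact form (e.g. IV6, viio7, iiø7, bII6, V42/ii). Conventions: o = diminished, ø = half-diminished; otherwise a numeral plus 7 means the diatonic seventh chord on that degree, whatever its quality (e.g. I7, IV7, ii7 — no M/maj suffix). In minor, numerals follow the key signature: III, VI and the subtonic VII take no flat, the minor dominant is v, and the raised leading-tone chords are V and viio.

Stacked in thirds the chord is A-C#-E-G: a dominant seventh chord on A.
A is not a diatonic chord root with this quality in F# minor, but it lies a perfect fifth above D (VI), so the chord functions as an applied dominant of VI.
With C# in the bass the chord is in first inversion, so the figured bass is 65.

V65/VI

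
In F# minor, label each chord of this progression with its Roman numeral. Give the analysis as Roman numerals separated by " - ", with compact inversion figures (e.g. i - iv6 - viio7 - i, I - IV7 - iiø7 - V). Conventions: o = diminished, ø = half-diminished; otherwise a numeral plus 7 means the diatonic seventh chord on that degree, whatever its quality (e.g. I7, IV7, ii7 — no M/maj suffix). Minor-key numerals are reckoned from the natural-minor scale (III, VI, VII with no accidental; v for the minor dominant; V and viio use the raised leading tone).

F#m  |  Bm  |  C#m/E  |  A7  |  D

F#m: minor triad on F# = scale degree 1 → i.
Bm: minor triad on B = scale degree 4 → iv.
C#m/E: root C# is the dominant; minor triad there is v6.
A7: chromatic; A is V of VI, so V7/VI.
D has root D, degree 6 in F# minor, so VI.

i - iv - v6 - V7/VI - VI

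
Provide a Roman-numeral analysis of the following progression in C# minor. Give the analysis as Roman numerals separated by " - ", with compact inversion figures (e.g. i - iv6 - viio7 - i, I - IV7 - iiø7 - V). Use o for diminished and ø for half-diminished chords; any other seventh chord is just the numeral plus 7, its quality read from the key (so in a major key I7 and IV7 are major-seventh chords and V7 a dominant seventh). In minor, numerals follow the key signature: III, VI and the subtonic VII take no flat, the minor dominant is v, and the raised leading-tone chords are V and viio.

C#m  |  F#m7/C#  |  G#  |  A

C#m: root C# is the tonic; minor triad there is i.
F#m7/C# has root F#, degree 4 in C# minor, so iv43.
G#: major triad on G# = scale degree 5 → V.
A has root A, degree 6 in C# minor, so VI.

i - iv43 - V - VI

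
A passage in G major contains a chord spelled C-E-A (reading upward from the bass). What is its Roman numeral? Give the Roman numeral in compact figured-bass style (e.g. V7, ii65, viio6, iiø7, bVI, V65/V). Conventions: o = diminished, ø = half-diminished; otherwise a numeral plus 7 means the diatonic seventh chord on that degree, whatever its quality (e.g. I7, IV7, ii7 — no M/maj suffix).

The pitches A-C-E form a minor triad rooted on A.
In G major, A is the supertonic; the diatonic minor triad there is ii.
With C in the bass the chord is in first inversion, so the figured bass is 6.

ii6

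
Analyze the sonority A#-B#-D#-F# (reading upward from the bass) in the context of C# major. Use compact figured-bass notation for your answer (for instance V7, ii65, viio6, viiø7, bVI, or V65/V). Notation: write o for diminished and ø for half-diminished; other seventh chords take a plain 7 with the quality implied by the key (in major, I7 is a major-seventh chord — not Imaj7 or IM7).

viiø42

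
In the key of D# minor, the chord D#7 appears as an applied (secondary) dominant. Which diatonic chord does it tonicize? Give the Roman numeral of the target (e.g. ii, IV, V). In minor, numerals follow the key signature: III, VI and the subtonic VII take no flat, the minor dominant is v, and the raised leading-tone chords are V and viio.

iv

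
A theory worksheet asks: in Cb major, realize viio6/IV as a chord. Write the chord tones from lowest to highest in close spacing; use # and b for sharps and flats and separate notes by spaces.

Gb Bbb Eb

viio6/IV is a secondary leading-tone chord. The target IV is Fb in Cb major; the applied chord is rooted a semitone below, on Eb.
Building a diminished triad on Eb gives Eb-Gb-Bbb.
With the 6 figure the chord is in first inversion; from the bass Gb upward in close position it reads Gb-Bbb-Eb.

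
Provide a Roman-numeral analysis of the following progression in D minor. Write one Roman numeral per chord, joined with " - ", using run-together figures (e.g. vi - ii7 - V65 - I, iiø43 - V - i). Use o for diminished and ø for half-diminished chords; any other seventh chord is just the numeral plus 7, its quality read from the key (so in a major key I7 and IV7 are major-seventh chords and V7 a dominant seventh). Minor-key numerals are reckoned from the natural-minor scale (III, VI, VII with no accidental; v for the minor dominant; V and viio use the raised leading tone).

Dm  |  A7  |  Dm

i - V7 - i

Dm: minor triad on D = scale degree 1 → i.
A7: dominant seventh chord on A = scale degree 5 → V7.
Dm has root D, degree 1 in D minor, so i.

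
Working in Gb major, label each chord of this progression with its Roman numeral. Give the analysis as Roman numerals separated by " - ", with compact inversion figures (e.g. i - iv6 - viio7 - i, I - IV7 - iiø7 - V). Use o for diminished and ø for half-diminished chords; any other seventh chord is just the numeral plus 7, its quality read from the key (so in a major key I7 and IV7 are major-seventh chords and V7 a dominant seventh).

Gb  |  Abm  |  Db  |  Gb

I - ii - V - I

Gb: major triad on Gb = scale degree 1 → I.
Abm: minor triad on Ab = scale degree 2 → ii.
Db has root Db, degree 5 in Gb major, so V.
Gb: major triad on Gb = scale degree 1 → I.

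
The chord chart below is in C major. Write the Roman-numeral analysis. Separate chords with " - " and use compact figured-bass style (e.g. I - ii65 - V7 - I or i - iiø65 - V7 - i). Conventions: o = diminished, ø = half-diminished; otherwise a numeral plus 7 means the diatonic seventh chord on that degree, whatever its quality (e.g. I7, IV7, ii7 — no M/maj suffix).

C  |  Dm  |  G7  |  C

C has root C, degree 1 in C major, so I.
Dm: minor triad on D = scale degree 2 → ii.
G7 has root G, degree 5 in C major, so V7.
C: root C is the tonic; major triad there is I.

I - ii - V7 - I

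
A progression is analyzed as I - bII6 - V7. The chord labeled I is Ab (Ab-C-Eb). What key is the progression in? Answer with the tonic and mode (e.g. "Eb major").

Ab major

I is given as Ab-C-Eb — a major triad with root Ab.
If Ab is scale degree 1 and the mode makes that degree carry a major triad, the tonic is Ab and the mode is major.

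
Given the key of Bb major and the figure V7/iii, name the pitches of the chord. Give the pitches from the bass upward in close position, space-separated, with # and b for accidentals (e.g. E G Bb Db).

A C# E G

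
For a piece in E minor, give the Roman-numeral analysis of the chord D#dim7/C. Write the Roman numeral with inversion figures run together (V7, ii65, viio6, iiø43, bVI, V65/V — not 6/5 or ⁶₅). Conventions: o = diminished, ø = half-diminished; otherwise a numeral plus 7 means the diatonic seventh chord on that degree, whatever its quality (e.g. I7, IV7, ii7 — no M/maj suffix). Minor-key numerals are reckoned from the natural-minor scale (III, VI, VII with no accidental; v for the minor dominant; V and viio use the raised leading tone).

Stacked in thirds the chord is D#-F#-A-C: a fully diminished seventh chord on D#.
In E minor, D# is the leading tone; the diatonic fully diminished seventh chord there is viio7.
With C in the bass the chord is in third inversion, so the figured bass is 42.

viio42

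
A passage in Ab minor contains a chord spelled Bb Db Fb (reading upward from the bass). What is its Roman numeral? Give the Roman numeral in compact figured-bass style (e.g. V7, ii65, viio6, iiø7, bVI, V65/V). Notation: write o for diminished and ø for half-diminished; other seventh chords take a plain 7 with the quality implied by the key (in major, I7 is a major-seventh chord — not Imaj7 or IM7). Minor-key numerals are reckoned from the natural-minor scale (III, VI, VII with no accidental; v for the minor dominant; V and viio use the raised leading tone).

The pitches Bb-Db-Fb form a diminished triad rooted on Bb.
In Ab minor, Bb is the supertonic; the diatonic diminished triad there is iio.

iio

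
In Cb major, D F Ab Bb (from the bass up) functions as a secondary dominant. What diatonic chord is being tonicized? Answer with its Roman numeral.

The chord is a dominant seventh chord on Bb.
A dominant resolves down a perfect fifth: Bb → Eb. In Cb major, Eb is scale degree 3, i.e. iii.

iii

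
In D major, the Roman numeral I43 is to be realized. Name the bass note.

I in D major has root D; the chord is D-F#-A-C#.
The figure 43 means second inversion — the fifth is in the bass.

A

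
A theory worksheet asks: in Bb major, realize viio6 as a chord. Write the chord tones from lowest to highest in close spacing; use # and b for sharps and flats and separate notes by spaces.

C Eb A

The numeral's case and figure indicate a diminished triad. In Bb major its root, scale degree 7, is A.
That chord is spelled A-C-Eb.
The figured bass 6 indicates first inversion, placing the third (C) in the bass: C-Eb-A.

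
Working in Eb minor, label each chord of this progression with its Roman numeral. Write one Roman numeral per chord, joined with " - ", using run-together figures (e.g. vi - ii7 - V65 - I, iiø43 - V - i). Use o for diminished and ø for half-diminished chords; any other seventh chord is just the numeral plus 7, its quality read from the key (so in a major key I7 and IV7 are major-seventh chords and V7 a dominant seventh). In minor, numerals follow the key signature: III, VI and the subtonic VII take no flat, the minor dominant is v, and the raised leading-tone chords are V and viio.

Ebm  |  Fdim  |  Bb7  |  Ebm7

i - iio - V7 - i7

Ebm has root Eb, degree 1 in Eb minor, so i.
Fdim has root F, degree 2 in Eb minor, so iio.
Bb7: dominant seventh chord on Bb = scale degree 5 → V7.
Ebm7 has root Eb, degree 1 in Eb minor, so i7.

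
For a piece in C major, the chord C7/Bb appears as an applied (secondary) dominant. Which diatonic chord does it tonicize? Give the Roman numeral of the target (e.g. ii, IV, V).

The chord is a dominant seventh chord on C.
A dominant resolves down a perfect fifth: C → F. In C major, F is scale degree 4, i.e. IV.

IV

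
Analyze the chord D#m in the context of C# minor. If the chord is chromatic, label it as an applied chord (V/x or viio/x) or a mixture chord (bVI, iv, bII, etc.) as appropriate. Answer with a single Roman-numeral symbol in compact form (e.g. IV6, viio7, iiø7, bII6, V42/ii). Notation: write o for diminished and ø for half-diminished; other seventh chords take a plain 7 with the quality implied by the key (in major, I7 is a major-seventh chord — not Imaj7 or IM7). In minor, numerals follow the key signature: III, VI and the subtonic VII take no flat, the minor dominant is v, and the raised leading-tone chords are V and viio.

Stacked in thirds the chord is D#-F#-A#: a minor triad on D#.
D# is the second degree of C# minor. This is the minor supertonic, borrowed from the parallel major (the Dorian ii).

ii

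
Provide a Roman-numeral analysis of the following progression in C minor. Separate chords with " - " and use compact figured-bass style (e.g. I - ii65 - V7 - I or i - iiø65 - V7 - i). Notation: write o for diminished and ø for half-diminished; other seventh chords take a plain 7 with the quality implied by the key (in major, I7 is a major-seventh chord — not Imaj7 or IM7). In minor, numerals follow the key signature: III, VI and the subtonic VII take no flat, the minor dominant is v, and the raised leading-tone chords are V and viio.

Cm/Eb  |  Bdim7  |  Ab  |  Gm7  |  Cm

i6 - viio7 - VI - v7 - i

Cm/Eb has root C, degree 1 in C minor, so i6.
Bdim7: fully diminished seventh chord on B = scale degree 7 → viio7.
Ab: major triad on Ab = scale degree 6 → VI.
Gm7: minor seventh chord on G = scale degree 5 → v7.
Cm: root C is the tonic; minor triad there is i.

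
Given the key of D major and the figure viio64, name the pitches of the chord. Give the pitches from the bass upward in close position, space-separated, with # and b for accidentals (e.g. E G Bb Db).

G C# E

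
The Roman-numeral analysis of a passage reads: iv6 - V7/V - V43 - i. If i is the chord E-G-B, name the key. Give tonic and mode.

E minor

The anchor chord is a minor triad on E, labeled i.
If E is scale degree 1 and the mode makes that degree carry a minor triad, the tonic is E and the mode is minor.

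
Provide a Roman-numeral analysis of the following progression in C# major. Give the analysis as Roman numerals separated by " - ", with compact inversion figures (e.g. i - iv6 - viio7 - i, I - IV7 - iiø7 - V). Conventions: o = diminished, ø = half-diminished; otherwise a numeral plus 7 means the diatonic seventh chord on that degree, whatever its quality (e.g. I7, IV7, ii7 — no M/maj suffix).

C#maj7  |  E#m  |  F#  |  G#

I7 - iii - IV - V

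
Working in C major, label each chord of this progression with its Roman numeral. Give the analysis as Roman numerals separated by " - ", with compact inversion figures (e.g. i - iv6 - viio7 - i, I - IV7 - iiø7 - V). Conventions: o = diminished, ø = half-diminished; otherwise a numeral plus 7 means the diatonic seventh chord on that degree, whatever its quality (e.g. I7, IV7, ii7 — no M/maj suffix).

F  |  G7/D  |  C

F has root F, degree 4 in C major, so IV.
G7/D has root G, degree 5 in C major, so V43.
C has root C, degree 1 in C major, so I.

IV - V43 - I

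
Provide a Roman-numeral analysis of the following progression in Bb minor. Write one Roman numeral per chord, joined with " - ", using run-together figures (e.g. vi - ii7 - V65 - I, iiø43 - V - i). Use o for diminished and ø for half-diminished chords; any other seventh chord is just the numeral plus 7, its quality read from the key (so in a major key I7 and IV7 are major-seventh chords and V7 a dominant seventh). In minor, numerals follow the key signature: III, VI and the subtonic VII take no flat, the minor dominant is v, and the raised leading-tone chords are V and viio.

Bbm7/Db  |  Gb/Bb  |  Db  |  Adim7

i65 - VI6 - III - viio7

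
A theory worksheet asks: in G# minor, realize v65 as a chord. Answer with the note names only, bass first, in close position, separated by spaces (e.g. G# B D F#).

F# A# C# D#

In G# minor, the fifth degree is D#, and the diatonic chord built there is a minor seventh chord.
That chord is spelled D#-F#-A#-C#.
The figured bass 65 indicates first inversion, placing the third (F#) in the bass: F#-A#-C#-D#.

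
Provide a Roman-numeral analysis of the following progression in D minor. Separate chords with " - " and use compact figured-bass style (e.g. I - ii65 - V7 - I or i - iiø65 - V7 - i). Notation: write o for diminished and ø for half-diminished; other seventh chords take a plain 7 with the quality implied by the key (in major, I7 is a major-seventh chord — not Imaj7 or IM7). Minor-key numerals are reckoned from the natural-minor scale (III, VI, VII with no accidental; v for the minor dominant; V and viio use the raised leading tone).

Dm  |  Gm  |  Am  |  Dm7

Dm: root D is the tonic; minor triad there is i.
Gm: minor triad on G = scale degree 4 → iv.
Am: minor triad on A = scale degree 5 → v.
Dm7 has root D, degree 1 in D minor, so i7.

i - iv - v - i7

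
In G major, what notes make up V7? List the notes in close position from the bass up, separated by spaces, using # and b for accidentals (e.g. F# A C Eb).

D F# A C

The numeral's case and figure indicate a dominant seventh chord. In G major its root, the dominant, is D.
Stacking thirds from D gives D-F#-A-C.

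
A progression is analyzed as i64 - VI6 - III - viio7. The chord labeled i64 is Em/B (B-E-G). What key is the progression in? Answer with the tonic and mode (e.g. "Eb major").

E minor

i64 is given as B-E-G — a minor triad with root E.
If E is scale degree 1 and the mode makes that degree carry a minor triad, the tonic is E and the mode is minor.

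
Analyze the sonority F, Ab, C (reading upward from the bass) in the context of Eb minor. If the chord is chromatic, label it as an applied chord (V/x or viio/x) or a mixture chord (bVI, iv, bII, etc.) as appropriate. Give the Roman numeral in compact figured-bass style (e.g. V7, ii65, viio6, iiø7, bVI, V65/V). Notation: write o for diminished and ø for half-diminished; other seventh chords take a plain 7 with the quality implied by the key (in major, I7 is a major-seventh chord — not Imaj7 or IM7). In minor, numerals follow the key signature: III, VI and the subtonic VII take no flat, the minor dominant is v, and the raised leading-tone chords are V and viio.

ii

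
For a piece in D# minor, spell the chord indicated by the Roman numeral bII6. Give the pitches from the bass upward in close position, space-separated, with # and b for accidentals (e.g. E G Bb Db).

G# B E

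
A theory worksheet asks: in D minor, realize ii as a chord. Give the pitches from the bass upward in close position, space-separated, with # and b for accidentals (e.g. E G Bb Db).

E G B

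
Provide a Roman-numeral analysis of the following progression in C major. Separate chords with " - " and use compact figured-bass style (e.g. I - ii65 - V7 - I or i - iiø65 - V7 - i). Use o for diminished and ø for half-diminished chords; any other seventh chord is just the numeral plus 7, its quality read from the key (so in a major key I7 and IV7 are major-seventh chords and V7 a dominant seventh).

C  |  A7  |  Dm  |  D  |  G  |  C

I - V7/ii - ii - V/V - V - I

C: root C is the tonic; major triad there is I.
A7 is the secondary dominant of ii (dominant seventh chord on A): V7/ii.
Dm has root D, degree 2 in C major, so ii.
D: chromatic; D is V of V, so V/V.
G has root G, degree 5 in C major, so V.
C: major triad on C = scale degree 1 → I.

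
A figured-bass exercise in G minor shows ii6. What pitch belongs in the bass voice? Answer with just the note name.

C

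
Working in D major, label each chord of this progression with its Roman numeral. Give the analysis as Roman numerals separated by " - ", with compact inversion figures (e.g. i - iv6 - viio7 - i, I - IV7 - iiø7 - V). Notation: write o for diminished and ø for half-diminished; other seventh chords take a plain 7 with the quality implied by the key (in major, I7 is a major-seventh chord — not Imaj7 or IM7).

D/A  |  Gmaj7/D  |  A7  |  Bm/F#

D/A: root D is the tonic; major triad there is I64.
Gmaj7/D has root G, degree 4 in D major, so IV43.
A7 has root A, degree 5 in D major, so V7.
Bm/F#: minor triad on B = scale degree 6 → vi64.

I64 - IV43 - V7 - vi64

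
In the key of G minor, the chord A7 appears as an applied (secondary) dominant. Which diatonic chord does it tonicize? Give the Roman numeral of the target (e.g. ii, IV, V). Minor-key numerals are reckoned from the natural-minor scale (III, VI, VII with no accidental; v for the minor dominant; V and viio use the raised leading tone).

V

The chord is a dominant seventh chord on A.
A dominant resolves down a perfect fifth: A → D. In G minor, D is scale degree 5, i.e. V.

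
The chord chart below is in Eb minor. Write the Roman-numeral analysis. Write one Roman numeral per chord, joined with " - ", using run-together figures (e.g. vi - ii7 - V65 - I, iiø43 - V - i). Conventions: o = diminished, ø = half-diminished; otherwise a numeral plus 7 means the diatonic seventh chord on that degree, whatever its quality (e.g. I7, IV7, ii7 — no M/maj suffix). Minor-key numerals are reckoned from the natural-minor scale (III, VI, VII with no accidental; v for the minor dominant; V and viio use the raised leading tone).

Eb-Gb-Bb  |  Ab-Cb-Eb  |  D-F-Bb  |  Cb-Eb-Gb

i - iv - V6 - VI

Eb-Gb-Bb has root Eb, degree 1 in Eb minor, so i.
Ab-Cb-Eb: minor triad on Ab = scale degree 4 → iv.
D-F-Bb has root Bb, degree 5 in Eb minor, so V6.
Cb-Eb-Gb: root Cb is the submediant; major triad there is VI.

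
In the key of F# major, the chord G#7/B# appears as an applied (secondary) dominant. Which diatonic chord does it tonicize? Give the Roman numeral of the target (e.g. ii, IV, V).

V

The chord is a dominant seventh chord on G#.
A dominant resolves down a perfect fifth: G# → C#. In F# major, C# is scale degree 5, i.e. V.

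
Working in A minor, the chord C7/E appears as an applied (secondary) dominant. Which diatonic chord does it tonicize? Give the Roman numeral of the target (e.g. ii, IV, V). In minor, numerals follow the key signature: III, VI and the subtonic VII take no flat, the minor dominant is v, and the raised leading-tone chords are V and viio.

The chord is a dominant seventh chord on C.
A dominant resolves down a perfect fifth: C → F. In A minor, F is scale degree 6, i.e. VI.

VI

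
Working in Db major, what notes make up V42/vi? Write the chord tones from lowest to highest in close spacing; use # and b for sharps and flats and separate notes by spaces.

Eb F A C

The slash means an applied dominant: we want the dominant of vi. In Db major, vi is Bb minor, and its dominant is built on F.
Building a dominant seventh chord on F gives F-A-C-Eb.
With the 42 figure the chord is in third inversion; from the bass Eb upward in close position it reads Eb-F-A-C.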